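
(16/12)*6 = 8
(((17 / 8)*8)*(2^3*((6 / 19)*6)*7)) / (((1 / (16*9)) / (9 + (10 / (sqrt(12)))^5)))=44416512 / 19 + 571200000*sqrt(3) / 19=54408628.07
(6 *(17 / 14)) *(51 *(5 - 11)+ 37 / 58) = -903261 / 406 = -2224.78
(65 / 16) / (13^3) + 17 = 45973 / 2704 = 17.00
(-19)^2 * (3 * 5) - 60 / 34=92025 / 17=5413.24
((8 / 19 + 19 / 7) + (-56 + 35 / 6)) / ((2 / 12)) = -37531 / 133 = -282.19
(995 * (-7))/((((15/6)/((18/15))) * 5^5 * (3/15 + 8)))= -16716/128125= -0.13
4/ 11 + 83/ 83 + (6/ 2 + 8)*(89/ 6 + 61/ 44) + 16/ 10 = 119711/ 660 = 181.38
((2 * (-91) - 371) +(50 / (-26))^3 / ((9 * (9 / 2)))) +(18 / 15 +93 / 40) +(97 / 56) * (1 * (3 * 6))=-25834403711 / 49827960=-518.47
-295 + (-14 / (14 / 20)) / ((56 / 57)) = -4415 / 14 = -315.36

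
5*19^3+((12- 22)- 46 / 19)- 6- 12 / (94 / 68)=30601233 / 893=34267.90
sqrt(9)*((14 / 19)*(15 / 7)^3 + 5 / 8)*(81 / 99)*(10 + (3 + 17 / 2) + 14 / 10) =72532773 / 163856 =442.66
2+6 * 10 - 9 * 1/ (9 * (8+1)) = 557/ 9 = 61.89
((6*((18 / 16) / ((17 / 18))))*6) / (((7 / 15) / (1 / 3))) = 3645 / 119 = 30.63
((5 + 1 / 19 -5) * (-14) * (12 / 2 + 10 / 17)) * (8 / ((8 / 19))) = -1568 / 17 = -92.24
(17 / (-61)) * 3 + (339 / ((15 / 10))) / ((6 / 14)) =96349 / 183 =526.50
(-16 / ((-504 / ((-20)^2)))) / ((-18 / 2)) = -800 / 567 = -1.41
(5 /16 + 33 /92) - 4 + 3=-121 /368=-0.33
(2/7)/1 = 2/7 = 0.29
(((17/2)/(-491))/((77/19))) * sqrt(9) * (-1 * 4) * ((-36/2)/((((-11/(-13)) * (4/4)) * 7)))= -453492/2911139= -0.16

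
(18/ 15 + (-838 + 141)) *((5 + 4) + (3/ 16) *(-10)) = -198303/ 40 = -4957.58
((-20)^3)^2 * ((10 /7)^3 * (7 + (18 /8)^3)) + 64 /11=12947000021952 /3773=3431486886.28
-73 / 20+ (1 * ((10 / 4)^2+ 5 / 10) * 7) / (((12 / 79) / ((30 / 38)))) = 241.93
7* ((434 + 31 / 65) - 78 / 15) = 195321 / 65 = 3004.94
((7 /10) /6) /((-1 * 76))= -7 /4560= -0.00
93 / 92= 1.01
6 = 6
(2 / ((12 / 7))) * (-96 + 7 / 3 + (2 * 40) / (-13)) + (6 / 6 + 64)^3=64234999 / 234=274508.54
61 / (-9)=-61 / 9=-6.78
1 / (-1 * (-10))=0.10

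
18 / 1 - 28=-10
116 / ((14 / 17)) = 986 / 7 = 140.86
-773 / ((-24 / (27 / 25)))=6957 / 200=34.78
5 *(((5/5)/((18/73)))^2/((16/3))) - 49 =-58027/1728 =-33.58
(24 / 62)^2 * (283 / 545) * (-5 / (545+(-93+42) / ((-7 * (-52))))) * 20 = -296674560 / 20774764421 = -0.01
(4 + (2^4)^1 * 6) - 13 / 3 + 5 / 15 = 96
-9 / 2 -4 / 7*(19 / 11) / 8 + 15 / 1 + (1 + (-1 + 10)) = 1569 / 77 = 20.38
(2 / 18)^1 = 0.11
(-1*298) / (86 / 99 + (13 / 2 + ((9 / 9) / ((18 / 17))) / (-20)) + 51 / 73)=-37.16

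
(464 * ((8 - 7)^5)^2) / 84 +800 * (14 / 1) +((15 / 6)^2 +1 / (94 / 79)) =44267401 / 3948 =11212.61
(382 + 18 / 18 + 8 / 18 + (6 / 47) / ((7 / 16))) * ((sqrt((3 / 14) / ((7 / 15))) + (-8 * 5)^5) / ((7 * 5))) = -23270256640000 / 20727 + 1136243 * sqrt(10) / 483630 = -1122702585.32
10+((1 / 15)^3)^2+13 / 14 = 1742765639 / 159468750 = 10.93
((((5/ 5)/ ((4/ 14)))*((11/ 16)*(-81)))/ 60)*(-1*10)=32.48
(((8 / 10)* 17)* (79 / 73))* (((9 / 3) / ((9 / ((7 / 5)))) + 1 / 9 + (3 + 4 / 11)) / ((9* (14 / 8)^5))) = 10732310528 / 27329442525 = 0.39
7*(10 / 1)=70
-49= -49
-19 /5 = -3.80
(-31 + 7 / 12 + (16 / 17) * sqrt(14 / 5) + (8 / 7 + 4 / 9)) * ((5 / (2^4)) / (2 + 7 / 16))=-36325 / 9828 + 16 * sqrt(70) / 663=-3.49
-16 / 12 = -4 / 3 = -1.33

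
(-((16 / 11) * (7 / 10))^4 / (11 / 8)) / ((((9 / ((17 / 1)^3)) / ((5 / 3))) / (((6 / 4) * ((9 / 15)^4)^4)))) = -924392534826958848 / 3071804046630859375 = -0.30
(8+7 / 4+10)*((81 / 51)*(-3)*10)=-31995 / 34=-941.03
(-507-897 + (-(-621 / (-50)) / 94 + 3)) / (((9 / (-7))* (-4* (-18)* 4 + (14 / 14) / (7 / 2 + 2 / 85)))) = 9204083651 / 2434816200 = 3.78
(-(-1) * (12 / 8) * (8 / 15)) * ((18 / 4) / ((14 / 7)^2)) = 9 / 10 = 0.90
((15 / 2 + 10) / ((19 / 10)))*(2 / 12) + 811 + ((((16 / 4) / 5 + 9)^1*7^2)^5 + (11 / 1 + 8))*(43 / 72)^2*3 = 58399627237226233547 / 2137500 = 27321463034959.64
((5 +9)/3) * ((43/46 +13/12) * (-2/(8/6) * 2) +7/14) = -3577/138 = -25.92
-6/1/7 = -6/7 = -0.86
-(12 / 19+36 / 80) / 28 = -411 / 10640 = -0.04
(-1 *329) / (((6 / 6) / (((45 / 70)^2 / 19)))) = -3807 / 532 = -7.16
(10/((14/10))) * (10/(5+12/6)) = 500/49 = 10.20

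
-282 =-282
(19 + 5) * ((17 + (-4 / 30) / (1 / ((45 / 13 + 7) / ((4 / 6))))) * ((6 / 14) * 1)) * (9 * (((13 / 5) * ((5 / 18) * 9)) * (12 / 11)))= 3767472 / 385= 9785.64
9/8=1.12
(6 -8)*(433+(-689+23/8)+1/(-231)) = 467783/924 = 506.26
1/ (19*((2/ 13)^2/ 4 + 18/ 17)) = 2873/ 58121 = 0.05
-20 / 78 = -10 / 39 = -0.26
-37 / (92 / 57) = -2109 / 92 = -22.92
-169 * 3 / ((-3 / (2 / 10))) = 169 / 5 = 33.80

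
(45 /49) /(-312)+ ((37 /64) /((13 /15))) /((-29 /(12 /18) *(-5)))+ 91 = 53793449 /591136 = 91.00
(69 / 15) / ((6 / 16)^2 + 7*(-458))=-1472 / 1025875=-0.00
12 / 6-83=-81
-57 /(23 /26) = -1482 /23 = -64.43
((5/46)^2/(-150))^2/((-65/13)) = -1/805942080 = -0.00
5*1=5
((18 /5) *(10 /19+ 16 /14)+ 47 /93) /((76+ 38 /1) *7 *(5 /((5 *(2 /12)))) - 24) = 402883 /294629580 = 0.00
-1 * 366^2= -133956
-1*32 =-32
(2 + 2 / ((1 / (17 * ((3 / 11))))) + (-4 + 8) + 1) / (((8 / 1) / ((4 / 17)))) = 179 / 374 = 0.48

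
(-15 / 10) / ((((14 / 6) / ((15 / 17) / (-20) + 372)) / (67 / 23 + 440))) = -2318938119 / 21896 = -105906.93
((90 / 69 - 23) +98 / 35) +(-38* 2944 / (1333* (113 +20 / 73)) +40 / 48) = -143009369791 / 7605578130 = -18.80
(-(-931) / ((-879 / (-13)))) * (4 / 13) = 3724 / 879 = 4.24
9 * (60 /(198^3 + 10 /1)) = 270 /3881201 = 0.00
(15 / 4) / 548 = 15 / 2192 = 0.01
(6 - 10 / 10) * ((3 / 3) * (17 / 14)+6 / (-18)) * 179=788.45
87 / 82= 1.06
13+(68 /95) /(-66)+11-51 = -84679 /3135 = -27.01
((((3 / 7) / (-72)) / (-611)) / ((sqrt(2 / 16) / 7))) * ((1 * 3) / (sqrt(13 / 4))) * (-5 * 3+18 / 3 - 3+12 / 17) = -96 * sqrt(26) / 135031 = -0.00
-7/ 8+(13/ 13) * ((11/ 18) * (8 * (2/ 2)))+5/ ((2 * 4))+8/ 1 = 455/ 36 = 12.64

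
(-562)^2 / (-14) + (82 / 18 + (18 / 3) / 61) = -86681293 / 3843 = -22555.63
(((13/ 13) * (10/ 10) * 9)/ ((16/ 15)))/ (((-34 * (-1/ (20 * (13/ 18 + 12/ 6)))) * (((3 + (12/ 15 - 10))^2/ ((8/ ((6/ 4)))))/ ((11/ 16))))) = 336875/ 261392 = 1.29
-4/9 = -0.44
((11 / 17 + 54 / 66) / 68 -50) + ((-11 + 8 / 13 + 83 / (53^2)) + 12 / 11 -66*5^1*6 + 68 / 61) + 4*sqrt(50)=-2624123012209 / 1287516386 + 20*sqrt(2)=-2009.84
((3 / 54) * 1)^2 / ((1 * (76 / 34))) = 17 / 12312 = 0.00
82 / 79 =1.04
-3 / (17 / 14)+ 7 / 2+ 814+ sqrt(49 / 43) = 7 * sqrt(43) / 43+ 27711 / 34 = 816.10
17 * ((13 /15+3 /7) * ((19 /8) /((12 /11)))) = 47.94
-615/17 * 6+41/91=-335093/1547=-216.61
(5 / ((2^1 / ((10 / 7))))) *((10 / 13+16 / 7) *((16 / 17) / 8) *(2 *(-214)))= -5949200 / 10829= -549.38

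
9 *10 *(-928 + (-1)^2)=-83430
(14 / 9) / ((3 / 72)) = 112 / 3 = 37.33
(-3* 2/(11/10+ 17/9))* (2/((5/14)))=-3024/269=-11.24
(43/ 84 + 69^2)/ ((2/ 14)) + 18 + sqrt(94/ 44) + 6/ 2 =sqrt(1034)/ 22 + 400219/ 12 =33353.04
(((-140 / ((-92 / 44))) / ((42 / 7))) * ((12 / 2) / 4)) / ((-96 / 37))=-14245 / 2208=-6.45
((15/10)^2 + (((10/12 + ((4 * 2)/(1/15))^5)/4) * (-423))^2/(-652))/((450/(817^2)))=-32866600825656495991897290834777/2086400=-15752780303708059812067340.00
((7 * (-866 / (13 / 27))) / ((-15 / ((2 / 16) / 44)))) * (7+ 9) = 27279 / 715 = 38.15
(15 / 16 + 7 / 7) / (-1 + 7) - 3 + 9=607 / 96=6.32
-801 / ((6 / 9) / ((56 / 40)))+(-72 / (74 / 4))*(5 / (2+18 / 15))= -624627 / 370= -1688.18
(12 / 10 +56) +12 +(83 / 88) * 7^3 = 172793 / 440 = 392.71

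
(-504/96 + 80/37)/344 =-457/50912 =-0.01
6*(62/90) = 62/15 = 4.13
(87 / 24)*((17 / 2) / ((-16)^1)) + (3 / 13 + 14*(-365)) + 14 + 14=-16918537 / 3328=-5083.70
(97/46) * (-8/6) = -194/69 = -2.81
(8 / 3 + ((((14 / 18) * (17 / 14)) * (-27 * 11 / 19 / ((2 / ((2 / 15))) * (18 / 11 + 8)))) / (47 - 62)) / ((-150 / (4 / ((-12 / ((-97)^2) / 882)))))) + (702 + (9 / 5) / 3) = 2091629279 / 2517500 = 830.84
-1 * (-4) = 4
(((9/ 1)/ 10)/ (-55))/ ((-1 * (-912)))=-3/ 167200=-0.00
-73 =-73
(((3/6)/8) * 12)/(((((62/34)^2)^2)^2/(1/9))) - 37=-37.00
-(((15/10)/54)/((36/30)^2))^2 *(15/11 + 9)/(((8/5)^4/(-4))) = 7421875/3153199104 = 0.00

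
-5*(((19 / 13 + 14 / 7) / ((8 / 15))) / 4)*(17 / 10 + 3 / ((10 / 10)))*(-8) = 31725 / 104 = 305.05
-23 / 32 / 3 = -23 / 96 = -0.24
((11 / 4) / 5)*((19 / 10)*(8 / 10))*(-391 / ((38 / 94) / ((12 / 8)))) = -606441 / 500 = -1212.88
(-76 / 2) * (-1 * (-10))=-380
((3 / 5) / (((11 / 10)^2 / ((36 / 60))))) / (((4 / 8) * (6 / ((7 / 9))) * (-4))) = -7 / 363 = -0.02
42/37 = 1.14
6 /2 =3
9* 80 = 720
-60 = -60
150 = 150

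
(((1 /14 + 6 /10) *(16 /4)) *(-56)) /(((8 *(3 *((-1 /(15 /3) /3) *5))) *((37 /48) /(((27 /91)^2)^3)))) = 1748041246368 /105055811627585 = 0.02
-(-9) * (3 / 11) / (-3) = -0.82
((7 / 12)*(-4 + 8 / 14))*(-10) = 20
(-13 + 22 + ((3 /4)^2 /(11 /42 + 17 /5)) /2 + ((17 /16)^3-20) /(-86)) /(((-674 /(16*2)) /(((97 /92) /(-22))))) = 244244766063 /11547957194752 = 0.02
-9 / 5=-1.80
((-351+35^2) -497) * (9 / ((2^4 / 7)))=23751 / 16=1484.44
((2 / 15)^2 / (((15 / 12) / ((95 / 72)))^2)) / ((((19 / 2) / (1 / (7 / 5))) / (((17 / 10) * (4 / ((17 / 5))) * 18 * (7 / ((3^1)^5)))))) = 152 / 98415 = 0.00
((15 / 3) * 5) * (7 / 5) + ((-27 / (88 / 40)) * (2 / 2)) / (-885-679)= 602275 / 17204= 35.01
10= 10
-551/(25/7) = -3857/25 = -154.28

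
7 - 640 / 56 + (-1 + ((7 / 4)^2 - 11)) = -1497 / 112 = -13.37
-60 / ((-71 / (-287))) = -17220 / 71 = -242.54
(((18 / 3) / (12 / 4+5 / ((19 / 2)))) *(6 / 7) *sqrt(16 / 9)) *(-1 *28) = -3648 / 67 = -54.45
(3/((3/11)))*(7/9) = 77/9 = 8.56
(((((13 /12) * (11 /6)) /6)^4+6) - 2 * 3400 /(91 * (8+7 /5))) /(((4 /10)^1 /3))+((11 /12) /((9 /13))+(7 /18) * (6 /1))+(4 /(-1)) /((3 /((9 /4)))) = -1377772877728439 /99307712544768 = -13.87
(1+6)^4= 2401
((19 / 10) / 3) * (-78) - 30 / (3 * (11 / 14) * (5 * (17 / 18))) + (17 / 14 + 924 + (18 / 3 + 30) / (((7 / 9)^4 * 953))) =3736383944911 / 4278846110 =873.22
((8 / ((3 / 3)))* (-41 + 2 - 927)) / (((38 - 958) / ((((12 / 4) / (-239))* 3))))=-378 / 1195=-0.32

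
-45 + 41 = -4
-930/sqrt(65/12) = -372 * sqrt(195)/13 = -399.59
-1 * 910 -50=-960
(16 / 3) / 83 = 16 / 249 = 0.06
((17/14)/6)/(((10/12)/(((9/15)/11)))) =0.01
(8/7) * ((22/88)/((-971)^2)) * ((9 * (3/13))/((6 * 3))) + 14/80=600589837/3431941240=0.18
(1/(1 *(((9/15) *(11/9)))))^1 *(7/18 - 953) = -85735/66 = -1299.02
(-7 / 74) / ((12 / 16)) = -14 / 111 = -0.13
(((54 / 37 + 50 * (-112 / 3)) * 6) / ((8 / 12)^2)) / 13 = -71667 / 37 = -1936.95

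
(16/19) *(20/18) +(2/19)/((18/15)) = 175/171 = 1.02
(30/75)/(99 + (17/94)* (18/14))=1316/326475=0.00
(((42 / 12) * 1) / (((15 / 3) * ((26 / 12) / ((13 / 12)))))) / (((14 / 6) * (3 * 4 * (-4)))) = -1 / 320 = -0.00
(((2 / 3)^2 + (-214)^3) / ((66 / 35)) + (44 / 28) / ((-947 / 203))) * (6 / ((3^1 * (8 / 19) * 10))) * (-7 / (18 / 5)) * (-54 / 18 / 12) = -194412196309429 / 162005184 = -1200036.88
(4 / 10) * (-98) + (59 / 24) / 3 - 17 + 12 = -15617 / 360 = -43.38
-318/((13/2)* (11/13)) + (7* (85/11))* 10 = 5314/11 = 483.09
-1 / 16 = -0.06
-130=-130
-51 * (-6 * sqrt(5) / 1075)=306 * sqrt(5) / 1075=0.64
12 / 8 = 3 / 2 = 1.50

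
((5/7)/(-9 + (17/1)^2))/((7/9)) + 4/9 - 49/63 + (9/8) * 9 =10079/1029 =9.79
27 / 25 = 1.08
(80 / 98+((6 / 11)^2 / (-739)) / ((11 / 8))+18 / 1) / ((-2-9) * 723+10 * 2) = -906873386 / 382345539653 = -0.00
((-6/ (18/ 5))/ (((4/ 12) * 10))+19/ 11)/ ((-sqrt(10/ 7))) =-27 * sqrt(70)/ 220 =-1.03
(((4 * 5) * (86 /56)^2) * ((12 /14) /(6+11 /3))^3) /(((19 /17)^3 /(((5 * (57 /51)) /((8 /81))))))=788837067225 /591904152812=1.33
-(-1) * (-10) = -10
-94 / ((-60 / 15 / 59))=2773 / 2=1386.50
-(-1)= 1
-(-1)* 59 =59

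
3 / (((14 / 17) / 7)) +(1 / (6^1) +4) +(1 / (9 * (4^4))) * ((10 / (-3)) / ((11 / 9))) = 41769 / 1408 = 29.67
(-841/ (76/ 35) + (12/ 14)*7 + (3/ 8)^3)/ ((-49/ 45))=166895955/ 476672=350.13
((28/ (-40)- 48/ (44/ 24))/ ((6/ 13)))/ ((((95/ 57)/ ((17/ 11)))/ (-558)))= 182325663/ 6050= 30136.47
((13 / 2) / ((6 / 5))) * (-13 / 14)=-5.03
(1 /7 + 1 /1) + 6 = 50 /7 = 7.14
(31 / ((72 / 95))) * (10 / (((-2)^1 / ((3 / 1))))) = -14725 / 24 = -613.54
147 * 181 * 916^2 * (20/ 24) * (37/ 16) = 86043357365/ 2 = 43021678682.50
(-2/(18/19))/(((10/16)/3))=-152/15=-10.13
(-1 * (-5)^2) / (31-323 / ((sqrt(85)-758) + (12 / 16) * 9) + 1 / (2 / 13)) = -34245739750 / 51957655681 + 516800 * sqrt(85) / 51957655681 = -0.66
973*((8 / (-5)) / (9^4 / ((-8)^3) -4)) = 3985408 / 43045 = 92.59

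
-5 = -5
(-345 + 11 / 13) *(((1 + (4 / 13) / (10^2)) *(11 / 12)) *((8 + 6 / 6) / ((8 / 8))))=-12032823 / 4225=-2848.01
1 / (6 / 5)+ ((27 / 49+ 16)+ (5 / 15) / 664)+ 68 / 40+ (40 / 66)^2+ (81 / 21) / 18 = 3484079339 / 177158520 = 19.67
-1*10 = -10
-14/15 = -0.93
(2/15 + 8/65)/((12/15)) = 0.32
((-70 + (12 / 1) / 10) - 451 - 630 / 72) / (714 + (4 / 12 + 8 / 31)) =-983103 / 1329140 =-0.74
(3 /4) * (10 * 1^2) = 15 /2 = 7.50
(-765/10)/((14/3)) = -459/28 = -16.39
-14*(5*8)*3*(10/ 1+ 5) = -25200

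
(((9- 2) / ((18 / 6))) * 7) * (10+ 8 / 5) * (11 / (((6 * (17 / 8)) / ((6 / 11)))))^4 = 11640832 / 1252815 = 9.29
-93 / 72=-31 / 24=-1.29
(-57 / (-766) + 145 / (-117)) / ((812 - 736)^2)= -104401 / 517656672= -0.00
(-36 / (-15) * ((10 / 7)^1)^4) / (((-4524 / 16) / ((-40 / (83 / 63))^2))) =-4147200000 / 127260497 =-32.59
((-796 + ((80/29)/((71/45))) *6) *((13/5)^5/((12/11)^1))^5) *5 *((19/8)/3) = -8730690949300729904563133728119513353297/183228881835937500000000000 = -47649098012387.37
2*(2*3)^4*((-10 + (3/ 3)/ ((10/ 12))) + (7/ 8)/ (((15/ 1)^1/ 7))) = -108756/ 5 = -21751.20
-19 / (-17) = 19 / 17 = 1.12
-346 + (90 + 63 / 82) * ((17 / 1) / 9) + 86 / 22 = -153917 / 902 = -170.64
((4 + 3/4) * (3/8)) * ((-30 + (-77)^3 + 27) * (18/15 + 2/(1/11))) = -94331751/5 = -18866350.20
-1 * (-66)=66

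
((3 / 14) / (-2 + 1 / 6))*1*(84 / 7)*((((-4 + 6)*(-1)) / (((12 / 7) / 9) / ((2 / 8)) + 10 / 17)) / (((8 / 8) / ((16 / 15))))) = 29376 / 13255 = 2.22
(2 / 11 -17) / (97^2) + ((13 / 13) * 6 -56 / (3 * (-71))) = 6.26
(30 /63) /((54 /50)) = 250 /567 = 0.44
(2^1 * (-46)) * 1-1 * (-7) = -85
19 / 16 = 1.19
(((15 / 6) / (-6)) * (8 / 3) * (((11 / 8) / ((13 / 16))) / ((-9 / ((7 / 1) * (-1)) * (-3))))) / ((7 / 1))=220 / 3159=0.07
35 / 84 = 5 / 12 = 0.42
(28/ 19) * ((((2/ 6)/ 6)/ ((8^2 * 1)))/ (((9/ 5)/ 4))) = 35/ 12312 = 0.00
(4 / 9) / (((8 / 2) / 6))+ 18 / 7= 68 / 21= 3.24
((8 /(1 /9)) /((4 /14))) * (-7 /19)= -1764 /19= -92.84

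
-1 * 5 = -5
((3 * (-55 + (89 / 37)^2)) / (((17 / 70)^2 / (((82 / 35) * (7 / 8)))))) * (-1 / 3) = 1710.57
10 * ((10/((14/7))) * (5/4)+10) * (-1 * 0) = 0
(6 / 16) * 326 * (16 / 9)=652 / 3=217.33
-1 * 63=-63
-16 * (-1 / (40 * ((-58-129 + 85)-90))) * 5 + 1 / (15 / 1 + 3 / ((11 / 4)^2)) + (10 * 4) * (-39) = -92997709 / 59616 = -1559.95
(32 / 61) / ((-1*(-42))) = 16 / 1281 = 0.01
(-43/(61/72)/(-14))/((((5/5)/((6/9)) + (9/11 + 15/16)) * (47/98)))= 1271424/547597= 2.32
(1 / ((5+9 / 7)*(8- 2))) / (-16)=-7 / 4224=-0.00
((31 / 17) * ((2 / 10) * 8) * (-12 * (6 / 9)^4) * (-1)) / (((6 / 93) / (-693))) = -18943232 / 255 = -74287.18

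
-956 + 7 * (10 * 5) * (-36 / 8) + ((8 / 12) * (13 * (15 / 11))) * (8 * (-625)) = -677841 / 11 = -61621.91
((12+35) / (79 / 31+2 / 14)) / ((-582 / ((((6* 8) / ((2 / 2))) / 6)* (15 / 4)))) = -50995 / 56648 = -0.90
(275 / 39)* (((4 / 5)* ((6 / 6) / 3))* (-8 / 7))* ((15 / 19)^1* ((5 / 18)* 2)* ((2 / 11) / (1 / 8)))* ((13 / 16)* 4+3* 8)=-1744000 / 46683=-37.36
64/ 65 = 0.98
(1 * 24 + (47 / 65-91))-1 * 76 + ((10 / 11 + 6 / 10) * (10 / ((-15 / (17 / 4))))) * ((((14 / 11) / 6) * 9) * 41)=-7502457 / 15730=-476.95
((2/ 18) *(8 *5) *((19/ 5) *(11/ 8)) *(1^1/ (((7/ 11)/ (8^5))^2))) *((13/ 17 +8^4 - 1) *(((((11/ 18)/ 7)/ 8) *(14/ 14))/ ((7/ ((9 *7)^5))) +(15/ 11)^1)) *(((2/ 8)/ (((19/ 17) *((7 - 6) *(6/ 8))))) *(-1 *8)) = -410551668435096117968896/ 441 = -930956164251918634850.10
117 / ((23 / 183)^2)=3918213 / 529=7406.83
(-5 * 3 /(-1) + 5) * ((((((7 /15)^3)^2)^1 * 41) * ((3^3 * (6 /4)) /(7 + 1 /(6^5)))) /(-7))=-1190742336 /170103125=-7.00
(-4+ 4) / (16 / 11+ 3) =0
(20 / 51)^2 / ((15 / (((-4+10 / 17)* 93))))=-143840 / 44217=-3.25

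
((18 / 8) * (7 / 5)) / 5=63 / 100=0.63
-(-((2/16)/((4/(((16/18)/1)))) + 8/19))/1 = 307/684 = 0.45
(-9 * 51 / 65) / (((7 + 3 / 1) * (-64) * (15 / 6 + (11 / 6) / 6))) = 4131 / 1050400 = 0.00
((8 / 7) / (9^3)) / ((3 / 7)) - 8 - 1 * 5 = -28423 / 2187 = -13.00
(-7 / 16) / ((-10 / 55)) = 77 / 32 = 2.41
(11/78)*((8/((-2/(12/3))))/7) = -88/273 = -0.32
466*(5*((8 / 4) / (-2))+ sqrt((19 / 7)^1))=-2330+ 466*sqrt(133) / 7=-1562.26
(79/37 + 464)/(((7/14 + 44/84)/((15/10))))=1086561/1591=682.94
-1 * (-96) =96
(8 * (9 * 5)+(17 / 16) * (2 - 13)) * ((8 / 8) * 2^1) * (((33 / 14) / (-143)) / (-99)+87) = 2912020679 / 48048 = 60606.49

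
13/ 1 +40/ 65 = 177/ 13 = 13.62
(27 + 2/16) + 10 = 297/8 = 37.12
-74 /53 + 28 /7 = 138 /53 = 2.60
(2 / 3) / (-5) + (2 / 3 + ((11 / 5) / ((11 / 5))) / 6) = 7 / 10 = 0.70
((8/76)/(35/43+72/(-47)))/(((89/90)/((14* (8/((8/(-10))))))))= 20.76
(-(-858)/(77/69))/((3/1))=256.29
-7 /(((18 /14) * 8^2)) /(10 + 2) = -49 /6912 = -0.01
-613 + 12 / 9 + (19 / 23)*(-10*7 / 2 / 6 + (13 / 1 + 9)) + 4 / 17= -1403087 / 2346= -598.08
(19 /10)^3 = 6859 /1000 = 6.86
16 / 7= 2.29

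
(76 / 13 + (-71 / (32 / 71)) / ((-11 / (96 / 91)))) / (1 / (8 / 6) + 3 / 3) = 83900 / 7007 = 11.97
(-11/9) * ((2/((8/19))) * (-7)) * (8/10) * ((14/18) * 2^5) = 327712/405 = 809.17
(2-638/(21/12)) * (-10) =25380/7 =3625.71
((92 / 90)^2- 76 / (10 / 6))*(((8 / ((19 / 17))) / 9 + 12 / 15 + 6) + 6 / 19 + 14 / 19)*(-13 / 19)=8672511328 / 32896125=263.63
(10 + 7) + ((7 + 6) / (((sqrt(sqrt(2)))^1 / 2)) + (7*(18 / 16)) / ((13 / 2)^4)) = 38.87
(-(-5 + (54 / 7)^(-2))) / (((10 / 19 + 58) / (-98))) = -13528361 / 1621296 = -8.34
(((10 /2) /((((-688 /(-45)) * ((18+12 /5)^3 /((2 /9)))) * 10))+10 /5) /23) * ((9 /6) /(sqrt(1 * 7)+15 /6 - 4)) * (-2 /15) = -1460222833 * sqrt(7) /398823190560 - 1460222833 /265882127040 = -0.02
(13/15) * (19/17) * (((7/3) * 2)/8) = 1729/3060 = 0.57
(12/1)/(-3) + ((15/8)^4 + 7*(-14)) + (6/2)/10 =-1829691/20480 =-89.34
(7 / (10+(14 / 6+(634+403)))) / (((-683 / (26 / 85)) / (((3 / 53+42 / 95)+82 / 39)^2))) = -107435842871 / 5314458167157750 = -0.00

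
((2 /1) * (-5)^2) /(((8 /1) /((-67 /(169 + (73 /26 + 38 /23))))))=-500825 /207458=-2.41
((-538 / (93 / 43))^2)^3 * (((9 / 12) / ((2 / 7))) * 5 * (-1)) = -670629177805307104864247320 / 215663394483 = -3109610601339999.24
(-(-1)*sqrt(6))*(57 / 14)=57*sqrt(6) / 14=9.97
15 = 15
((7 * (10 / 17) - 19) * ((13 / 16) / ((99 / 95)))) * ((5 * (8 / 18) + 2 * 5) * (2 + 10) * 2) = -1562275 / 459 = -3403.65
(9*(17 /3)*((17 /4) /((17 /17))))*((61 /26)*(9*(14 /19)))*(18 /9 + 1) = 9995643 /988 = 10117.05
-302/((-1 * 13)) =302/13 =23.23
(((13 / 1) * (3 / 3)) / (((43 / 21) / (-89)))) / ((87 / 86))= -16198 / 29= -558.55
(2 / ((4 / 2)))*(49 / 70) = 7 / 10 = 0.70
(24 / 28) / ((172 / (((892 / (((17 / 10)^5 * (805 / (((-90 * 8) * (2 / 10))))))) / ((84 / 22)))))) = -0.01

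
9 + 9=18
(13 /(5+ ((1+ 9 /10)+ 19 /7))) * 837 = 761670 /673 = 1131.75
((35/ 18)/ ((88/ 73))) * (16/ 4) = 2555/ 396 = 6.45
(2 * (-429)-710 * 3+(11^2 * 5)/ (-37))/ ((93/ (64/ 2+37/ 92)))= -331370941/ 316572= -1046.75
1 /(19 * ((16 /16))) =1 /19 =0.05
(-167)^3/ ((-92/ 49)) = 228215687/ 92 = 2480605.29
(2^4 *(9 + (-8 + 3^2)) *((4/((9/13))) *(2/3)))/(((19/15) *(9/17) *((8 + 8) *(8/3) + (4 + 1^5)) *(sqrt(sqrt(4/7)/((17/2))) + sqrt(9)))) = 5.85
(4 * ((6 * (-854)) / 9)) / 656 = -427 / 123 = -3.47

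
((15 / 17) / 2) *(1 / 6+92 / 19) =2855 / 1292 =2.21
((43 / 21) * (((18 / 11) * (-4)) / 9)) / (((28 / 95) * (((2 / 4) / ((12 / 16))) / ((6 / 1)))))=-24510 / 539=-45.47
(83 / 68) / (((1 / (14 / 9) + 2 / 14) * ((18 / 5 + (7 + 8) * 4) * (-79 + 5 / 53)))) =-2905 / 9384408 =-0.00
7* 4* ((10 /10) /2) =14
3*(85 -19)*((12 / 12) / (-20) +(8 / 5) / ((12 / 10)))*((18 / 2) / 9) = 2541 / 10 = 254.10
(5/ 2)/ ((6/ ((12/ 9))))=5/ 9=0.56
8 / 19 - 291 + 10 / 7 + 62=-30211 / 133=-227.15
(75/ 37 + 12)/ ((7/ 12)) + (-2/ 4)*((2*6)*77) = -113430/ 259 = -437.95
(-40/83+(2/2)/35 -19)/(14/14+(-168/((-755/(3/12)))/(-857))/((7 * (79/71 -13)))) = -3086106418048/158641459123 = -19.45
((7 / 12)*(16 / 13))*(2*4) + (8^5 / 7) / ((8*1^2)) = 590.89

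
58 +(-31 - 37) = -10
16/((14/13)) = 104/7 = 14.86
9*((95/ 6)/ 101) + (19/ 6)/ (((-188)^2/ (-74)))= 15038557/ 10709232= 1.40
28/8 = 7/2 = 3.50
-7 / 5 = -1.40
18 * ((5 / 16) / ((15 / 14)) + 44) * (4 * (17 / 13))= 54213 / 13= 4170.23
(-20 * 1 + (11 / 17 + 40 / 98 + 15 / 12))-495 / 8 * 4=-883629 / 3332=-265.19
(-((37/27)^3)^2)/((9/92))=-236046829628/3486784401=-67.70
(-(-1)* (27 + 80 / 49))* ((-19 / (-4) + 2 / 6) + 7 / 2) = 144509 / 588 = 245.76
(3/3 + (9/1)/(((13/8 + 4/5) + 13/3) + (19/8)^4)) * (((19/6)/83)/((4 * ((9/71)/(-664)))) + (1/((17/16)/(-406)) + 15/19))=-10994276999030/20669179887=-531.92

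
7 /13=0.54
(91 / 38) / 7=13 / 38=0.34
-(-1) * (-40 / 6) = -20 / 3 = -6.67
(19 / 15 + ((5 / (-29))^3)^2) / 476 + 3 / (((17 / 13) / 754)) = 3673194312177197 / 2123519255970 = 1729.77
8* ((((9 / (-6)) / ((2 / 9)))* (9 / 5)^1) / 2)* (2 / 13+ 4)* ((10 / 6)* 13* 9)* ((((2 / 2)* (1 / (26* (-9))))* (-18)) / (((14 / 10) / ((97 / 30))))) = -636417 / 91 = -6993.59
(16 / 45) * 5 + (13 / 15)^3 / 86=518197 / 290250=1.79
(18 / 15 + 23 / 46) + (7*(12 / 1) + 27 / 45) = 863 / 10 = 86.30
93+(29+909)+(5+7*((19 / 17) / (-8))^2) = 19164383 / 18496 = 1036.14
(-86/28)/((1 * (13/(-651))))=3999/26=153.81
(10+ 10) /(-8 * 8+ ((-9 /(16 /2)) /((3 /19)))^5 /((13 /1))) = -8519680 /628955033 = -0.01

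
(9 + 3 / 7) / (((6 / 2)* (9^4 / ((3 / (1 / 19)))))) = 418 / 15309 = 0.03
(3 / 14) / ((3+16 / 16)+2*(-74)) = -0.00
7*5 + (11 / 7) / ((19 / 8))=4743 / 133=35.66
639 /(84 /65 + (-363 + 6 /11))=-152295 /86077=-1.77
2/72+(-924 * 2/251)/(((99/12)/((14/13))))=-109633/117468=-0.93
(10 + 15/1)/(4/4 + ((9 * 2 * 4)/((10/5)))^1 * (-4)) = -25/143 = -0.17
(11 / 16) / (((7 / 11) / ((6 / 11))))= 0.59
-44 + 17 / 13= -555 / 13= -42.69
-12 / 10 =-6 / 5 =-1.20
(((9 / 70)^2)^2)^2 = 43046721 / 576480100000000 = 0.00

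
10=10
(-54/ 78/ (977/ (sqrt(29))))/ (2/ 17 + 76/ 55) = -8415 * sqrt(29)/ 17806802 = -0.00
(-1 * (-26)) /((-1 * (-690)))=13 /345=0.04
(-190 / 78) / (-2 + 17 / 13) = 95 / 27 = 3.52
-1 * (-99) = 99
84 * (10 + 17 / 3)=1316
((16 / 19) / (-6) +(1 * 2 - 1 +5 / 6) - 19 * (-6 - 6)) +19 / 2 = 13634 / 57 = 239.19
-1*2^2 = -4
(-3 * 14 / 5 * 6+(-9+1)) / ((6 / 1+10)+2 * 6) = -73 / 35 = -2.09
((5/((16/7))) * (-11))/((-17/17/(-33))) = -12705/16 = -794.06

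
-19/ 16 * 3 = -57/ 16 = -3.56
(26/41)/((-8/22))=-143/82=-1.74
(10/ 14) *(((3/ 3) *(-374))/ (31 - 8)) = -1870/ 161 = -11.61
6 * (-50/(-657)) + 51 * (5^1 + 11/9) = 317.79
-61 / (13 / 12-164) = 732 / 1955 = 0.37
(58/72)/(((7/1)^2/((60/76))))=145/11172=0.01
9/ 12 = 3/ 4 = 0.75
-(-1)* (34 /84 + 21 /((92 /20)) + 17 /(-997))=4770175 /963102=4.95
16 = 16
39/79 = 0.49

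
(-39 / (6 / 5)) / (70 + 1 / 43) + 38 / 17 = 181321 / 102374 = 1.77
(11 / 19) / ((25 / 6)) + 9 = 4341 / 475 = 9.14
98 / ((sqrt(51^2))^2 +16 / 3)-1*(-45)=50307 / 1117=45.04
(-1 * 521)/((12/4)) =-521/3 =-173.67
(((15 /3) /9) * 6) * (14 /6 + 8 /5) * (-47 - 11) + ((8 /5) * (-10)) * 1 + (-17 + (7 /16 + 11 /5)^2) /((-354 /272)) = -326555371 /424800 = -768.73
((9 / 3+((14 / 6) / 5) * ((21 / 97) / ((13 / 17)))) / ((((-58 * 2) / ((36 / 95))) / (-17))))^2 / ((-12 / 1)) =-760760320428 / 301726453575625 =-0.00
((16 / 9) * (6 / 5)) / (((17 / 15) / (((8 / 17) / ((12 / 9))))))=192 / 289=0.66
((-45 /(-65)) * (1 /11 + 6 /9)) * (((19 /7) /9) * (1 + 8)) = 1425 /1001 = 1.42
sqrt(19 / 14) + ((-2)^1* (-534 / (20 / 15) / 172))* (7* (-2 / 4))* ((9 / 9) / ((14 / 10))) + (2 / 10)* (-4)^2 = -14521 / 1720 + sqrt(266) / 14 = -7.28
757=757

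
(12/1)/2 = 6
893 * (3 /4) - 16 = 2615 /4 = 653.75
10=10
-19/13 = -1.46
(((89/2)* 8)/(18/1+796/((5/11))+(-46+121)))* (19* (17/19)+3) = 35600/9221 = 3.86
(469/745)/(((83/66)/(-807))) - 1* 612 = -62822898/61835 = -1015.98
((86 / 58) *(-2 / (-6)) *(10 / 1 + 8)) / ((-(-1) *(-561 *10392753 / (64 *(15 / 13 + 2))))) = -225664 / 732678693747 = -0.00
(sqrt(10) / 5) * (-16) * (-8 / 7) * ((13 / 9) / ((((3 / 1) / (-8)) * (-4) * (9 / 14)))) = 6656 * sqrt(10) / 1215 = 17.32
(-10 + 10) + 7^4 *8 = 19208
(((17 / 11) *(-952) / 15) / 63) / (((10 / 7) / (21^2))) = -396508 / 825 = -480.62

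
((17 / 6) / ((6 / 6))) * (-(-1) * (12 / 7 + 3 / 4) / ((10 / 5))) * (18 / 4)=15.71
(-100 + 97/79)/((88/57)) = -444771/6952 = -63.98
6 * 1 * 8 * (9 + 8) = 816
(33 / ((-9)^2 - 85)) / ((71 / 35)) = -1155 / 284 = -4.07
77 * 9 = 693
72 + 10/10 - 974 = -901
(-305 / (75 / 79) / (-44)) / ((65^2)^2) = 4819 / 11781412500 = 0.00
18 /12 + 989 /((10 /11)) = 5447 /5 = 1089.40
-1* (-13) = 13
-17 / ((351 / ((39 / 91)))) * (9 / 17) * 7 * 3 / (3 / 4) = -4 / 13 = -0.31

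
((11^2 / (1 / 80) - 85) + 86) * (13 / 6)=41951 / 2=20975.50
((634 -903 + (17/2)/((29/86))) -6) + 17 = -6751/29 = -232.79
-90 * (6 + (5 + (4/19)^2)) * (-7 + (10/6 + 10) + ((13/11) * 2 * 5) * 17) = -811434240/3971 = -204340.03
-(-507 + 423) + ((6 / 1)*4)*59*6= 8580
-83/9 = -9.22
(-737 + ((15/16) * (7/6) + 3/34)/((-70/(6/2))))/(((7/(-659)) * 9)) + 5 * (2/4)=18502077451/2399040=7712.28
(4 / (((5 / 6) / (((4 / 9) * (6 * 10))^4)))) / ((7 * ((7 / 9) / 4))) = 262144000 / 147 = 1783292.52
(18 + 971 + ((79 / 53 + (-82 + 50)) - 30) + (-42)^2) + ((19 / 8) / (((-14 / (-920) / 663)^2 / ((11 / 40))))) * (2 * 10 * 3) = 193181780123173 / 2597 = 74386515257.29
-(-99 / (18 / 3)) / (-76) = -33 / 152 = -0.22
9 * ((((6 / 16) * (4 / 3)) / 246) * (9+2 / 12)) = 55 / 328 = 0.17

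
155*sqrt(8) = 310*sqrt(2) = 438.41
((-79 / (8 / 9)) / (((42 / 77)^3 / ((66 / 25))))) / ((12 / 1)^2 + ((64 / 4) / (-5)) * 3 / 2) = -1156639 / 111360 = -10.39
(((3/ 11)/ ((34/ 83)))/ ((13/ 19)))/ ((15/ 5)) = 1577/ 4862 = 0.32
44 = 44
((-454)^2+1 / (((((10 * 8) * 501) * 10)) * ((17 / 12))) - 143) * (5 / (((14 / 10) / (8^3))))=7484894041664 / 19873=376636342.86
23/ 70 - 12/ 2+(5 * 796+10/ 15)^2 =9982791907/ 630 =15845701.44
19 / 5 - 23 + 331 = 1559 / 5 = 311.80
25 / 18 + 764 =13777 / 18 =765.39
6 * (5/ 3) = 10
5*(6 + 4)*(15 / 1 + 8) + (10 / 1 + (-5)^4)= 1785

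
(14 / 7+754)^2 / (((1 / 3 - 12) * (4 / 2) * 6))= -20412 / 5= -4082.40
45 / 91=0.49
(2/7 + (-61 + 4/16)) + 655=16647/28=594.54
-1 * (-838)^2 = -702244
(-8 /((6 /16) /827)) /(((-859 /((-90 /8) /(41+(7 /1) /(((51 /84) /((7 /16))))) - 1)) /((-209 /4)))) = 10774341248 /8068587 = 1335.34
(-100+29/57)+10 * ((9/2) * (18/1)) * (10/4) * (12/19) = 67229/57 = 1179.46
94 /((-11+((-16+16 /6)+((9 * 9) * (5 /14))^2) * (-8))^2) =2031246 /941068787569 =0.00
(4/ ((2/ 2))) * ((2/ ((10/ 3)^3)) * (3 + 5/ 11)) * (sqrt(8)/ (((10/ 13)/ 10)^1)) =26676 * sqrt(2)/ 1375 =27.44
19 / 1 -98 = -79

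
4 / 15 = 0.27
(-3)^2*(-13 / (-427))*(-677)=-79209 / 427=-185.50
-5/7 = -0.71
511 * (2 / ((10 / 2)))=1022 / 5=204.40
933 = 933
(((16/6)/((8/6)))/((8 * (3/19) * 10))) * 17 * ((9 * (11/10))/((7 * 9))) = 3553/8400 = 0.42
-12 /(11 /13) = -156 /11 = -14.18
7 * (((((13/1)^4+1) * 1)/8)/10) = 99967/40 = 2499.18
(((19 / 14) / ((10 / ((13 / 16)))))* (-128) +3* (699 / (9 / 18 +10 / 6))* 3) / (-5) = -1314688 / 2275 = -577.88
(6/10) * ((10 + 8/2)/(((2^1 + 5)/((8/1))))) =48/5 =9.60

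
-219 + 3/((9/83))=-574/3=-191.33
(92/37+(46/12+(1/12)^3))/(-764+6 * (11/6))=-404101/48143808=-0.01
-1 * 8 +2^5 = 24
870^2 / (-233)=-756900 / 233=-3248.50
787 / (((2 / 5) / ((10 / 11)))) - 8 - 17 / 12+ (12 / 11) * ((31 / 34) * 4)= 4001497 / 2244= 1783.20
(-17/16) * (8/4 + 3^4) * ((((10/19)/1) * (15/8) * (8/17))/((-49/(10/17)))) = 31125/63308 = 0.49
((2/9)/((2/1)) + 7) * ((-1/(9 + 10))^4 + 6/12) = 1390112/390963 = 3.56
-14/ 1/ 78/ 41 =-7/ 1599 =-0.00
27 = 27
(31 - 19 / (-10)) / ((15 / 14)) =2303 / 75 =30.71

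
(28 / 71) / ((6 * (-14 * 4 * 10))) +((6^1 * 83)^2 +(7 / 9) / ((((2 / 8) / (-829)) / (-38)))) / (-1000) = -221100607 / 639000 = -346.01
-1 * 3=-3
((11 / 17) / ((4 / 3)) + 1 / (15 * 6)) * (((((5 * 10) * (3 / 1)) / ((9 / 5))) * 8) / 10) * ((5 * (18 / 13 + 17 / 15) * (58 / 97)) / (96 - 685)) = -0.42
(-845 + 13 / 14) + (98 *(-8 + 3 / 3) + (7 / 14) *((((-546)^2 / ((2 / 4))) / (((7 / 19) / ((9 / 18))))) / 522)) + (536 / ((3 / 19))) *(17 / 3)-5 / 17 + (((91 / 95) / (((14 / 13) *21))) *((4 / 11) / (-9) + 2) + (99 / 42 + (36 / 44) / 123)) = 6708147778684 / 362924415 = 18483.59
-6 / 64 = -3 / 32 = -0.09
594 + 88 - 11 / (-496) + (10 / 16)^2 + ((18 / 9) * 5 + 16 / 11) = 15142961 / 21824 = 693.87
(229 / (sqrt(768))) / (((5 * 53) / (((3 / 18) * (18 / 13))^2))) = 687 * sqrt(3) / 716560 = 0.00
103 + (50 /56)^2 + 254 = 280513 /784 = 357.80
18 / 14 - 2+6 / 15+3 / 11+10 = 3834 / 385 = 9.96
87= 87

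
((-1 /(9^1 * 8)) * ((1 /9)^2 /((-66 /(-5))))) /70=-1 /5388768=-0.00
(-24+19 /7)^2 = 22201 /49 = 453.08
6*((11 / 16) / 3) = 11 / 8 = 1.38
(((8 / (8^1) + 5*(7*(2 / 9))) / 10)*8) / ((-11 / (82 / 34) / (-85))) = 12956 / 99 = 130.87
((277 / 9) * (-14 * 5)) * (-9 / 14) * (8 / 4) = 2770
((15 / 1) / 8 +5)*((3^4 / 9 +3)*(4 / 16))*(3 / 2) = 495 / 16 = 30.94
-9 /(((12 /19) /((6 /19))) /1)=-9 /2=-4.50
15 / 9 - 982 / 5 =-2921 / 15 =-194.73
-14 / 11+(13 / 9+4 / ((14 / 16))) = 4.74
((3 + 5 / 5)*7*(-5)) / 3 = -140 / 3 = -46.67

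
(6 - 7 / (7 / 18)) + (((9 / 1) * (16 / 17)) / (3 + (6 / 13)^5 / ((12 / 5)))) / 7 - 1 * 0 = -513926580 / 44312387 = -11.60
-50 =-50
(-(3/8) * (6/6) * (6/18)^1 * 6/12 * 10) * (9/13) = -45/104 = -0.43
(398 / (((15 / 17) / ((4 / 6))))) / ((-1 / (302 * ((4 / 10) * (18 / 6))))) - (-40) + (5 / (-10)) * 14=-8170853 / 75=-108944.71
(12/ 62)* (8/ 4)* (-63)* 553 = -418068/ 31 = -13486.06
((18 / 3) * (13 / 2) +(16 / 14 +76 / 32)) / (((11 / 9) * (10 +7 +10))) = 1.29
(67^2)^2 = 20151121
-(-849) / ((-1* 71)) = -11.96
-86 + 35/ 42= -85.17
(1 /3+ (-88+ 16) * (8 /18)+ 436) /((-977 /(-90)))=36390 /977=37.25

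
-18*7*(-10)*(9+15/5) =15120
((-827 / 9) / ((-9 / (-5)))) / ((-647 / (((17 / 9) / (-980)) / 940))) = -14059 / 86899191120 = -0.00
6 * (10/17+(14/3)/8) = 239/34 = 7.03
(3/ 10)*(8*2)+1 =5.80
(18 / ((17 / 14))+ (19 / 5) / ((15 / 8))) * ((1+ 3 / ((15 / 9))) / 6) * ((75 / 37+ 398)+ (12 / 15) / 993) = 3145.59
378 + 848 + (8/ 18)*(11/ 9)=99350/ 81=1226.54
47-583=-536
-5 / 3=-1.67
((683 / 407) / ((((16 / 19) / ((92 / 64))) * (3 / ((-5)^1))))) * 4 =-1492355 / 78144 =-19.10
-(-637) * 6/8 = 1911/4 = 477.75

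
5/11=0.45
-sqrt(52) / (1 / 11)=-22*sqrt(13)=-79.32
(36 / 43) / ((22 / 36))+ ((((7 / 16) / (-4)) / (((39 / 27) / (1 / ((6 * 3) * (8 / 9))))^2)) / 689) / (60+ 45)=6181172661789 / 4511874498560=1.37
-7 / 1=-7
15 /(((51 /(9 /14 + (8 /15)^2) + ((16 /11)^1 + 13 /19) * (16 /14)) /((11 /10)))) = 47007653 /163650964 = 0.29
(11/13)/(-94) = -11/1222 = -0.01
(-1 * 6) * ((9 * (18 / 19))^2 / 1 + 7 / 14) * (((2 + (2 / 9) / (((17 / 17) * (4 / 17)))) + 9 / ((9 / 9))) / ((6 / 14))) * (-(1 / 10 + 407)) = 21586543993 / 4332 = 4983043.40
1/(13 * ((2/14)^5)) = 16807/13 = 1292.85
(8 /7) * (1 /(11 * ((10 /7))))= 4 /55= 0.07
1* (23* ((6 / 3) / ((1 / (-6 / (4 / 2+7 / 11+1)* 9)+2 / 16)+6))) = 109296 / 14393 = 7.59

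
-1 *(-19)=19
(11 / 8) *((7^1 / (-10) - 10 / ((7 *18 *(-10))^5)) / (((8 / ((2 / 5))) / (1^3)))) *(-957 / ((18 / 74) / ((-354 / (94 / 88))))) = -18731844965807602682383 / 298524912134400000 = -62748.01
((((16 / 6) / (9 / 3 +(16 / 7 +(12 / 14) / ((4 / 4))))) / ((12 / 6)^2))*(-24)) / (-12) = 28 / 129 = 0.22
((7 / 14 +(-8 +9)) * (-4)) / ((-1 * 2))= 3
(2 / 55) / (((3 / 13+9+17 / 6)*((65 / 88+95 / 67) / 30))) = 501696 / 11964815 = 0.04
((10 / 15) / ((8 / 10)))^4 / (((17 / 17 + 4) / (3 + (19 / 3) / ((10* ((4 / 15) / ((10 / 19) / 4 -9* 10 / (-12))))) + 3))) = 24125 / 10368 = 2.33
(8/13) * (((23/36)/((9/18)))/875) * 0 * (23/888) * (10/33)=0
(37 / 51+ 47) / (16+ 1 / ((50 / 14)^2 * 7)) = 1521250 / 510357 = 2.98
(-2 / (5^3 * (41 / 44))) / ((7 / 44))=-3872 / 35875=-0.11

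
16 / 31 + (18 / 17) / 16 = 2455 / 4216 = 0.58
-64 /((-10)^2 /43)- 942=-24238 /25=-969.52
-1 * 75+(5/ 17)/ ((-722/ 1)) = -920555/ 12274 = -75.00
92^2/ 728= 1058/ 91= 11.63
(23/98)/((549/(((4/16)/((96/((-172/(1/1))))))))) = -989/5164992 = -0.00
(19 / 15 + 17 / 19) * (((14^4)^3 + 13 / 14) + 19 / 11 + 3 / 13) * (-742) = -336871598923633965128 / 3705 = -90923508481412676.15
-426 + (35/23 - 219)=-14800/23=-643.48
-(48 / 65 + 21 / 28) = -387 / 260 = -1.49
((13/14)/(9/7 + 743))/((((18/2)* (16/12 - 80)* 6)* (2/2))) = -13/44264160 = -0.00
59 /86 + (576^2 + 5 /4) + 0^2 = 57065805 /172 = 331777.94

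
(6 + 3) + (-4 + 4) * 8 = 9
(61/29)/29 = 61/841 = 0.07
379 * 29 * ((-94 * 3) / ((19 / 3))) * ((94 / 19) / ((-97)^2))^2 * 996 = -81831896541216 / 607222338379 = -134.76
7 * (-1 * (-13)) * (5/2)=455/2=227.50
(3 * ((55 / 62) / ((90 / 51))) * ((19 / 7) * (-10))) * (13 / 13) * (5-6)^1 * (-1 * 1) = -17765 / 434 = -40.93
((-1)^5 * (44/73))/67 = -44/4891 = -0.01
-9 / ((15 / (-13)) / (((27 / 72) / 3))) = 39 / 40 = 0.98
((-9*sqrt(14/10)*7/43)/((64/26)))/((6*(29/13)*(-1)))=3549*sqrt(35)/399040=0.05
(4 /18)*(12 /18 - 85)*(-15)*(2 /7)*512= 2590720 /63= 41122.54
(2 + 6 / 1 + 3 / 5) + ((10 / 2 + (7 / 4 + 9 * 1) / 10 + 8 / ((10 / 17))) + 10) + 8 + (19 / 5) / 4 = 1889 / 40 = 47.22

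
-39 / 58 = -0.67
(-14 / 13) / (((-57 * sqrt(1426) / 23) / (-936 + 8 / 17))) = -111328 * sqrt(1426) / 390507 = -10.77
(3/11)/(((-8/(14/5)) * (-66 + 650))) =-21/128480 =-0.00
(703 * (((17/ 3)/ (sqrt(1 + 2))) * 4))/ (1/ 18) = 95608 * sqrt(3) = 165597.91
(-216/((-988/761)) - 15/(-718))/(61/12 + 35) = 177055182/42651713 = 4.15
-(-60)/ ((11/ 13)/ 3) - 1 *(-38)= 2758/ 11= 250.73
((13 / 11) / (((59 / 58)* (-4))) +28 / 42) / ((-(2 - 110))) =1465 / 420552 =0.00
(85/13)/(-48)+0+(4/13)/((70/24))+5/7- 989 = -21584831/21840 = -988.32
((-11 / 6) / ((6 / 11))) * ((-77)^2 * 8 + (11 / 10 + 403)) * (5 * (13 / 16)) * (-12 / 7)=752461853 / 672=1119734.90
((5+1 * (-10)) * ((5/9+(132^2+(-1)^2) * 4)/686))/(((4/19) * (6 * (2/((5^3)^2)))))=-133022265625/42336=-3142060.32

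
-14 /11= -1.27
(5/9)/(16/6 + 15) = 5/159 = 0.03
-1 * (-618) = 618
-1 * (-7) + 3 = 10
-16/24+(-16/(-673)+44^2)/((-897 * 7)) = -1373374/1408589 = -0.97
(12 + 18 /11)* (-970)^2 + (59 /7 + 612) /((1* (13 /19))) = 12844192687 /1001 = 12831361.33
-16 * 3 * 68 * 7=-22848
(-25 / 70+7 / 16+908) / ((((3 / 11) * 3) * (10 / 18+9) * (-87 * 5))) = -223751 / 837984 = -0.27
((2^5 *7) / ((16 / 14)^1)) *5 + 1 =981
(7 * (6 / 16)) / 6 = 7 / 16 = 0.44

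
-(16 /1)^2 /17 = -15.06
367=367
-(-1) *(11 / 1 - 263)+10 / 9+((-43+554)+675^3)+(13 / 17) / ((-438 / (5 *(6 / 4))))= 13739975807639 / 44676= 307547135.10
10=10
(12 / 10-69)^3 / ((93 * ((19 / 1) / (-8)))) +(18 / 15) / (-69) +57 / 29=69389353853 / 49107875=1413.00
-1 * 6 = -6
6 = 6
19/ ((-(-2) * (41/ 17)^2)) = 1.63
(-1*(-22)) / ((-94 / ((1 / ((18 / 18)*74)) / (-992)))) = 11 / 3450176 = 0.00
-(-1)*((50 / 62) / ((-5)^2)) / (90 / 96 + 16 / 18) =144 / 8153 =0.02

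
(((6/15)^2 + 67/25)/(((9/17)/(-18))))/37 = -2414/925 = -2.61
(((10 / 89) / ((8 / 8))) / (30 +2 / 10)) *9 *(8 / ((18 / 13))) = 2600 / 13439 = 0.19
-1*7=-7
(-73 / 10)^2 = 5329 / 100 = 53.29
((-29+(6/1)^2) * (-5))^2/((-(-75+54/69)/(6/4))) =28175/1138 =24.76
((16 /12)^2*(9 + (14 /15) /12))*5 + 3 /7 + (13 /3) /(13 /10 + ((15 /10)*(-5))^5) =24946757935 /307530027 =81.12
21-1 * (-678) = 699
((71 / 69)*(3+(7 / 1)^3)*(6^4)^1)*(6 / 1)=63675072 / 23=2768481.39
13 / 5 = 2.60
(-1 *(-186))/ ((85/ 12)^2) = 26784/ 7225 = 3.71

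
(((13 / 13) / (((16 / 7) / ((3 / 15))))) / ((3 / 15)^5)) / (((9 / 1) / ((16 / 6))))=4375 / 54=81.02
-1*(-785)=785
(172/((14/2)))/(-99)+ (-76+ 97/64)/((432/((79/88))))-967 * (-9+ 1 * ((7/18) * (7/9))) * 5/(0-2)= -1074326955109/51093504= -21026.68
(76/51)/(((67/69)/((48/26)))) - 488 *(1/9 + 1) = -71880592/133263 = -539.39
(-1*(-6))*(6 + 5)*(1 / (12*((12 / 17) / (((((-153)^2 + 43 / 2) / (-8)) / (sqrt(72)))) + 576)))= 8763007*sqrt(2) / 365547173622336 + 6980935607459 / 731094347244672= 0.01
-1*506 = -506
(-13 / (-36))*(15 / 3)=65 / 36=1.81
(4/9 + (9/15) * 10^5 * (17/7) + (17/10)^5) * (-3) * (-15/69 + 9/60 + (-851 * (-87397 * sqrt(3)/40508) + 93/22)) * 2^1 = -3593840563123222283 * sqrt(3)/2238600000 - 2760703398729937/759000000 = -2784265562.35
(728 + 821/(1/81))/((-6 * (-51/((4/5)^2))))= 537832/3825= 140.61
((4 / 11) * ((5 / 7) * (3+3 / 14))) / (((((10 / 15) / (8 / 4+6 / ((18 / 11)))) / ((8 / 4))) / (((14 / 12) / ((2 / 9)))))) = 11475 / 154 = 74.51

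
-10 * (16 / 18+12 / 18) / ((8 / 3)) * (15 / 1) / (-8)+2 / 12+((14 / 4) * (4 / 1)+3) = 1349 / 48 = 28.10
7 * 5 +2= 37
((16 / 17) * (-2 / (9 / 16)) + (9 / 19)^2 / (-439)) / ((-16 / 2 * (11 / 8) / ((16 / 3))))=1298458256 / 800160471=1.62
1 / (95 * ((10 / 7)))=7 / 950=0.01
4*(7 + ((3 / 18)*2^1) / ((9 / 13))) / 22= 404 / 297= 1.36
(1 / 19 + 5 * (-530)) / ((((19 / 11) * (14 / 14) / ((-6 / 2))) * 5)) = 1661517 / 1805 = 920.51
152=152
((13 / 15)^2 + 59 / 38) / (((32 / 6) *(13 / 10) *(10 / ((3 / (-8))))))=-19697 / 1580800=-0.01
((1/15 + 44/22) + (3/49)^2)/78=37283/1404585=0.03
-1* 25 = -25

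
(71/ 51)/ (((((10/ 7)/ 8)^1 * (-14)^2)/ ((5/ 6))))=71/ 2142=0.03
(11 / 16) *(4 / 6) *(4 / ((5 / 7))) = 77 / 30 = 2.57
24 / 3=8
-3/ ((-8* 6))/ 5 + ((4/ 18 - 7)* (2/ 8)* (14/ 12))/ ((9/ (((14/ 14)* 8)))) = -33917/ 19440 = -1.74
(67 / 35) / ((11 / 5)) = 67 / 77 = 0.87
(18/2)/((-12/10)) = -15/2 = -7.50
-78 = -78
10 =10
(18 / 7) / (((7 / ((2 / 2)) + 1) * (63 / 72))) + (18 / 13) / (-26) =2601 / 8281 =0.31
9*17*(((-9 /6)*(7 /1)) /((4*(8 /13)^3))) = -7058961 /4096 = -1723.38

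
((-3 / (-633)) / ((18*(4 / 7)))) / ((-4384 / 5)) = -35 / 66601728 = -0.00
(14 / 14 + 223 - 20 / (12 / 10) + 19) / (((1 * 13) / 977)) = 663383 / 39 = 17009.82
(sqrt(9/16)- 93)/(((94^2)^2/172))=-15867/78074896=-0.00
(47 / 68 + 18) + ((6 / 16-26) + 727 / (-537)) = -605263 / 73032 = -8.29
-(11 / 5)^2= -121 / 25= -4.84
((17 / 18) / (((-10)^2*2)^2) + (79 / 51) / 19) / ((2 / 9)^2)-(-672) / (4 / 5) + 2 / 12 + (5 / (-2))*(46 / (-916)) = 59785001950853 / 71008320000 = 841.94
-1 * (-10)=10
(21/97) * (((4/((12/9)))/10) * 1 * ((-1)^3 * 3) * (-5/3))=63/194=0.32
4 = 4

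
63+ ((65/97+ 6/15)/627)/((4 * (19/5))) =97067297/1540748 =63.00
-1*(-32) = 32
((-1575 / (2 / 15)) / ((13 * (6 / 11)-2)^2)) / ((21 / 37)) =-5036625 / 6272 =-803.03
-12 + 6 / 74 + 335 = 323.08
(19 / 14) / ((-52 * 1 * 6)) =-0.00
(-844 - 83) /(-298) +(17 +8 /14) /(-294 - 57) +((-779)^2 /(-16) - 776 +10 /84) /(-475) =78406899527 /927435600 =84.54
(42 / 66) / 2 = 7 / 22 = 0.32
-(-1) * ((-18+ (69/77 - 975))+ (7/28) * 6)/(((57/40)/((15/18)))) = -2542550/4389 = -579.30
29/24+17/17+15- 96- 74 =-3667/24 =-152.79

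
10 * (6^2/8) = 45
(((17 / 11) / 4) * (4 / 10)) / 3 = 17 / 330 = 0.05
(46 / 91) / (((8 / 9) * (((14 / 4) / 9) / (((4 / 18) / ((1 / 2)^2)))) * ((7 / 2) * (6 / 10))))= 2760 / 4459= 0.62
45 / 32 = 1.41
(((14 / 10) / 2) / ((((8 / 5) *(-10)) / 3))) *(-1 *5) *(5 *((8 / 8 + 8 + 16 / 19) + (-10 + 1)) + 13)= 6867 / 608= 11.29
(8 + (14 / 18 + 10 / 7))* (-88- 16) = -66872 / 63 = -1061.46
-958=-958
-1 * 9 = -9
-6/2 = -3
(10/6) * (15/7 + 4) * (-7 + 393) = 82990/21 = 3951.90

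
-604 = -604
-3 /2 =-1.50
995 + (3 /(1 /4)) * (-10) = 875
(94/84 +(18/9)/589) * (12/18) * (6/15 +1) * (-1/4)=-27767/106020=-0.26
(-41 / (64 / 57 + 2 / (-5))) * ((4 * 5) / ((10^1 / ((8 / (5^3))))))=-18696 / 2575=-7.26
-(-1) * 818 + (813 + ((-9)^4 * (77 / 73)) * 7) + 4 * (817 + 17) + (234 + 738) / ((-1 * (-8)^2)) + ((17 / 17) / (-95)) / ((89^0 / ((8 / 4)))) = 5924746859 / 110960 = 53395.34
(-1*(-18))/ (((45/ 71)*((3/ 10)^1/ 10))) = 2840/ 3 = 946.67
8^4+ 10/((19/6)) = 77884/19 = 4099.16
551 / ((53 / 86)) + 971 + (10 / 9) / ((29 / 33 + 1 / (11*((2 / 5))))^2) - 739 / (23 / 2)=11704083457 / 6496051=1801.72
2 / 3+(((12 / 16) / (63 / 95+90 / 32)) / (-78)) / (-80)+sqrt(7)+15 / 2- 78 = -38368649 / 549432+sqrt(7) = -67.19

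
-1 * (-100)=100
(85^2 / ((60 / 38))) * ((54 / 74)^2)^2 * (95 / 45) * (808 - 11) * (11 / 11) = 8183228212395 / 3748322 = 2183171.09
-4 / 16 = -1 / 4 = -0.25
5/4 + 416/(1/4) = 6661/4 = 1665.25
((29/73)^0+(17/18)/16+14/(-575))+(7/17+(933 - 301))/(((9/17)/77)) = 15232188143/165600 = 91981.81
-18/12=-3/2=-1.50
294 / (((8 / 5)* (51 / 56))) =3430 / 17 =201.76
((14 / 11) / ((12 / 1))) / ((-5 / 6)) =-7 / 55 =-0.13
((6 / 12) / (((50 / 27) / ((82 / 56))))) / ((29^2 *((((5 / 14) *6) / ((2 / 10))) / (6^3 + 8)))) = 5166 / 525625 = 0.01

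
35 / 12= 2.92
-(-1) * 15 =15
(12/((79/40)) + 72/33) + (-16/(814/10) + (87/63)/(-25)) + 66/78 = 1942547294/219444225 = 8.85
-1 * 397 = -397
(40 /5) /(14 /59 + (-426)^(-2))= 85656672 /2540723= 33.71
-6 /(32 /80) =-15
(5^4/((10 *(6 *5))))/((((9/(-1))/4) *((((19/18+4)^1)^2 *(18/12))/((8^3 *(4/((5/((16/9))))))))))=-1310720/74529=-17.59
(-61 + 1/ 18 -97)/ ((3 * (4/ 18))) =-2843/ 12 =-236.92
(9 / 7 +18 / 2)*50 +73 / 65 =234511 / 455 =515.41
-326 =-326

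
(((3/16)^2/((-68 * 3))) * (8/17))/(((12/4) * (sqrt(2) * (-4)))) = sqrt(2)/295936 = 0.00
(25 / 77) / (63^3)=25 / 19253619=0.00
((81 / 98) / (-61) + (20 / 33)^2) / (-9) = -2302991 / 58590378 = -0.04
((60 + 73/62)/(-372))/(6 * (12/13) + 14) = -49309/5858256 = -0.01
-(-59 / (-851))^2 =-3481 / 724201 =-0.00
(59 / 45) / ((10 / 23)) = 1357 / 450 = 3.02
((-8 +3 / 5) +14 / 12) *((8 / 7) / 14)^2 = -1496 / 36015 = -0.04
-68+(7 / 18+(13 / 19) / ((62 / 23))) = -357061 / 5301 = -67.36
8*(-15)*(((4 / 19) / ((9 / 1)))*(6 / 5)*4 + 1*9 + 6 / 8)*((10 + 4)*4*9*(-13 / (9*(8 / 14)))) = 28647164 / 19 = 1507745.47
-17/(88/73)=-1241/88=-14.10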